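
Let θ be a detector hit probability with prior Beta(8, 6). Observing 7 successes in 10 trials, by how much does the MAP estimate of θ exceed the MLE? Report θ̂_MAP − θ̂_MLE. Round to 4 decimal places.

Posterior is Beta(15, 9); MAP = (15−1)/(24−2) = 14/22 ≈ 0.63636.
MLE ignores the prior: θ̂_MLE = k/n = 7/10 ≈ 0.70000.
Difference = 14/22 − 7/10 = -7/110 ≈ -0.0636.

MAP − MLE = -0.0636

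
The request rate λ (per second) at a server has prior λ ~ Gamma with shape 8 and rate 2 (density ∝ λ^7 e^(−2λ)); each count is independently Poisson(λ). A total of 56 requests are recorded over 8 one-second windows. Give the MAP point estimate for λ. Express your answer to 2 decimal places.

Σxᵢ = 56, n = 8.
Posterior ∝ λ^7e^(−2λ) · λ^56e^(−8λ) = λ^63e^(−10λ), i.e. Gamma(shape=64, rate=10).
The mode of a Gamma(a, b) with a ≥ 1 (shape–rate) is (a−1)/b = 63/10 ≈ 6.30.

λ̂_MAP = 6.30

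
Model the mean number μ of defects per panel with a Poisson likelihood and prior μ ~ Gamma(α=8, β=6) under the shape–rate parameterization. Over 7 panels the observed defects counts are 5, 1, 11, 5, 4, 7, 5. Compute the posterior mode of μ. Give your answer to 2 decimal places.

μ̂_MAP = 3.46

Σxᵢ = 5+1+11+5+4+7+5 = 38, with n = 7.
Posterior ∝ μ^7e^(−6μ) · μ^38e^(−7μ) = μ^45e^(−13μ), i.e. Gamma(shape=46, rate=13).
The mode of a Gamma(a, b) with a ≥ 1 (shape–rate) is (a−1)/b = 45/13 ≈ 3.46.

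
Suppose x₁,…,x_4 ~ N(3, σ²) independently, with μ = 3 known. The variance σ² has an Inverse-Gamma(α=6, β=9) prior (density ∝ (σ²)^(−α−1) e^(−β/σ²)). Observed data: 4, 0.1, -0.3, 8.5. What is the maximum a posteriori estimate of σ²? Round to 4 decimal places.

Sum of squared deviations about the known mean: SS = (4−3)² + (0.1−3)² + (-0.3−3)² + (8.5−3)² = 50.55.
The Normal likelihood contributes (σ²)^(−n/2) exp(−SS/(2σ²)), so the posterior is Inverse-Gamma(α + n/2, β + SS/2) = Inverse-Gamma(8, 34.275).
The mode of Inverse-Gamma(a, b) is b/(a+1) = 34.275/9 ≈ 3.8083.

σ̂²_MAP = 3.8083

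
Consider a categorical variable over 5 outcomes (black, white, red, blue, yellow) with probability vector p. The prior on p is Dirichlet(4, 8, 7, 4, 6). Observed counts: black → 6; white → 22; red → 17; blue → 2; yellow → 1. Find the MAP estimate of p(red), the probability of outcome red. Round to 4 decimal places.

The posterior is Dirichlet(αᵢ + nᵢ) = Dirichlet(10, 30, 24, 6, 7).
For a Dirichlet(a₁,…,a_K) with all aᵢ > 1, the mode has j-th component (aⱼ − 1)/(Σaᵢ − K).
Here Σaᵢ = 77 and K = 5, so p(red) = (24 − 1)/(77 − 5) = 23/72 ≈ 0.3194.

MAP estimate of p(red) = 0.3194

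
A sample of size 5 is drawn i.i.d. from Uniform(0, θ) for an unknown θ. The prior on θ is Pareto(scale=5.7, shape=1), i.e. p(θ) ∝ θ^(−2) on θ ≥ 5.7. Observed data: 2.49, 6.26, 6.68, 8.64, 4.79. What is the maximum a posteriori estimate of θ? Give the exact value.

θ̂_MAP = 8.64

The Uniform(0, θ) likelihood is θ^(−n) for θ ≥ max(xᵢ), zero otherwise. Here max(xᵢ) = 8.64.
Posterior ∝ θ^(−2) · θ^(−5) = θ^(−7) on θ ≥ max(5.7, 8.64) = 8.64.
This density is strictly decreasing in θ, so the posterior mode lies at the lower boundary of the support.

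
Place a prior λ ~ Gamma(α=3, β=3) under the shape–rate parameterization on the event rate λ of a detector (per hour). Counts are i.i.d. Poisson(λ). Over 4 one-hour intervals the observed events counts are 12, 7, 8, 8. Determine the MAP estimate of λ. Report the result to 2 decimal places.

λ̂_MAP = 5.29

Σxᵢ = 12+7+8+8 = 35, with n = 4.
Posterior ∝ λ^2e^(−3λ) · λ^35e^(−4λ) = λ^37e^(−7λ), i.e. Gamma(shape=38, rate=7).
The mode of a Gamma(a, b) with a ≥ 1 (shape–rate) is (a−1)/b = 37/7 ≈ 5.29.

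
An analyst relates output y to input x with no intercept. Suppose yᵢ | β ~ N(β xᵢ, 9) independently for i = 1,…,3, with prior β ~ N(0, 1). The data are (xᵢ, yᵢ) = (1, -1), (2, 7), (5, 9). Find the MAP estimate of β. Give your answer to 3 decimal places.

β̂_MAP = 1.487

log p(β | y) = −Σ(yᵢ − βxᵢ)²/(2·9) − β²/(2·1) + const.
Setting the derivative to zero: Σxᵢ(yᵢ − βxᵢ)/9 − β/1 = 0, so β = Σxᵢyᵢ / (Σxᵢ² + σ²/τ²).
Σxᵢyᵢ = 1·(-1) + 2·7 + 5·9 = 58; Σxᵢ² = 30; σ²/τ² = 9.
β̂_MAP = 58 / (30 + 9) = 58/39 ≈ 1.487.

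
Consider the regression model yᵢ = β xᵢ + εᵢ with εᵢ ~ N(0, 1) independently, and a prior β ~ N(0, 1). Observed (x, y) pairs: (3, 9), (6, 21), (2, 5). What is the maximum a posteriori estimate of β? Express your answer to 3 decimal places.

β̂_MAP = 3.260

log p(β | y) = −Σ(yᵢ − βxᵢ)²/(2·1) − β²/(2·1) + const.
Setting the derivative to zero: Σxᵢ(yᵢ − βxᵢ)/1 − β/1 = 0, so β = Σxᵢyᵢ / (Σxᵢ² + σ²/τ²).
Σxᵢyᵢ = 3·9 + 6·21 + 2·5 = 163; Σxᵢ² = 49; σ²/τ² = 1.
β̂_MAP = 163 / (49 + 1) = 163/50 ≈ 3.260.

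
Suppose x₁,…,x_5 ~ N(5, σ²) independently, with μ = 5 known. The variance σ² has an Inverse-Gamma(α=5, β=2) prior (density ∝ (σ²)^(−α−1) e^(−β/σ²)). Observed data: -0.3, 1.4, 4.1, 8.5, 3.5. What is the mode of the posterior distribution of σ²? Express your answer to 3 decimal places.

Sum of squared deviations about the known mean: SS = (-0.3−5)² + (1.4−5)² + (4.1−5)² + (8.5−5)² + (3.5−5)² = 56.36.
The Normal likelihood contributes (σ²)^(−n/2) exp(−SS/(2σ²)), so the posterior is Inverse-Gamma(α + n/2, β + SS/2) = Inverse-Gamma(7.5, 30.18).
The mode of Inverse-Gamma(a, b) is b/(a+1) = 30.18/8.5 ≈ 3.551.

σ̂²_MAP = 3.551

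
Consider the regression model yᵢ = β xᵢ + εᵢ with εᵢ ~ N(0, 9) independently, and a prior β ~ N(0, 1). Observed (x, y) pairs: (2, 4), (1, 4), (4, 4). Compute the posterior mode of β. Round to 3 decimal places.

log p(β | y) = −Σ(yᵢ − βxᵢ)²/(2·9) − β²/(2·1) + const.
Setting the derivative to zero: Σxᵢ(yᵢ − βxᵢ)/9 − β/1 = 0, so β = Σxᵢyᵢ / (Σxᵢ² + σ²/τ²).
Σxᵢyᵢ = 2·4 + 1·4 + 4·4 = 28; Σxᵢ² = 21; σ²/τ² = 9.
β̂_MAP = 28 / (21 + 9) = 28/30 ≈ 0.933.

β̂_MAP = 0.933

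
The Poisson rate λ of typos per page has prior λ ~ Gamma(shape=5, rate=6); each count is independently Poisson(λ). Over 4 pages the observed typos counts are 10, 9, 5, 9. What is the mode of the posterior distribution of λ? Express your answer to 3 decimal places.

Σxᵢ = 10+9+5+9 = 33, with n = 4.
Posterior ∝ λ^4e^(−6λ) · λ^33e^(−4λ) = λ^37e^(−10λ), i.e. Gamma(shape=38, rate=10).
The mode of a Gamma(a, b) with a ≥ 1 (shape–rate) is (a−1)/b = 37/10 ≈ 3.700.

λ̂_MAP = 3.700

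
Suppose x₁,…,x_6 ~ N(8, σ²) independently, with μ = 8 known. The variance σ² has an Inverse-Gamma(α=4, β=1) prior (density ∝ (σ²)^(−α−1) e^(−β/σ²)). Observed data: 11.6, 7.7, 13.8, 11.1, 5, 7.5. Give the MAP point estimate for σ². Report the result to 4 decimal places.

σ̂²_MAP = 4.2219

Sum of squared deviations about the known mean: SS = (11.6−8)² + (7.7−8)² + (13.8−8)² + (11.1−8)² + (5−8)² + (7.5−8)² = 65.55.
The Normal likelihood contributes (σ²)^(−n/2) exp(−SS/(2σ²)), so the posterior is Inverse-Gamma(α + n/2, β + SS/2) = Inverse-Gamma(7, 33.775).
The mode of Inverse-Gamma(a, b) is b/(a+1) = 33.775/8 ≈ 4.2219.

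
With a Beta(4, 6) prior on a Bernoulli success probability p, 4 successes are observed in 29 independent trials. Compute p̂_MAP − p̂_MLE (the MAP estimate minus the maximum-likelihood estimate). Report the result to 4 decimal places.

MAP − MLE = 0.0513

Posterior is Beta(8, 31); MAP = (8−1)/(39−2) = 7/37 ≈ 0.18919.
MLE ignores the prior: p̂_MLE = k/n = 4/29 ≈ 0.13793.
Difference = 7/37 − 4/29 = 55/1073 ≈ 0.0513.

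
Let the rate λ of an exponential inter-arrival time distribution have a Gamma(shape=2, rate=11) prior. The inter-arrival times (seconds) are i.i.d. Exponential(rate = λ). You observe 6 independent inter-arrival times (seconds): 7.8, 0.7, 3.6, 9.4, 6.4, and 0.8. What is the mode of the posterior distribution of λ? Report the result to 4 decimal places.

λ̂_MAP = 0.1763

The Exponential(rate=λ) likelihood is ∝ λ^n e^(−λΣtᵢ). Here n = 6 and Σtᵢ = 7.8 + 0.7 + 3.6 + 9.4 + 6.4 + 0.8 = 28.7.
Posterior ∝ λe^(−11λ) · λ^6e^(−28.7λ) = λ^7e^(−39.7λ), i.e. Gamma(8, 39.7).
Mode = (a−1)/b = 7/39.7 ≈ 0.1763.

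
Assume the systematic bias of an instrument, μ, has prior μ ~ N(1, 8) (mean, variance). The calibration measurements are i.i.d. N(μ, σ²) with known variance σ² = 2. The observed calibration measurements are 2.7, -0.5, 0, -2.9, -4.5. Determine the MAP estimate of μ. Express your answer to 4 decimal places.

μ̂_MAP = -0.9429

n = 5; x̄ = (2.7 + (-0.5) + 0 + (-2.9) + (-4.5))/5 = -5.2/5 = -1.04.
For a Normal prior and Normal likelihood with known variance, the posterior is Normal; its mode equals its mean, the precision-weighted average.
Prior precision 1/σ₀² = 1/8 = 0.125; data precision n/σ² = 5/2 = 2.5.
μ̂ = (0.125·1 + 2.5·(-1.04)) / (0.125 + 2.5) = (-2.475)/2.625 = -33/35 ≈ -0.9429.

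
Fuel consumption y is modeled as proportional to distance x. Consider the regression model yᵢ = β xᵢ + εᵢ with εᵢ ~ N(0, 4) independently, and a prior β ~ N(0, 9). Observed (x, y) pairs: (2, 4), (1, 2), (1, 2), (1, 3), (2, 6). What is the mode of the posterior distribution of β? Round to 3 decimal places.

log p(β | y) = −Σ(yᵢ − βxᵢ)²/(2·4) − β²/(2·9) + const.
Setting the derivative to zero: Σxᵢ(yᵢ − βxᵢ)/4 − β/9 = 0, so β = Σxᵢyᵢ / (Σxᵢ² + σ²/τ²).
Σxᵢyᵢ = 2·4 + 1·2 + 1·2 + 1·3 + 2·6 = 27; Σxᵢ² = 11; σ²/τ² = 4/9.
β̂_MAP = 27 / (11 + 4/9) = 27/(103/9) = 243/103 ≈ 2.359.

β̂_MAP = 2.359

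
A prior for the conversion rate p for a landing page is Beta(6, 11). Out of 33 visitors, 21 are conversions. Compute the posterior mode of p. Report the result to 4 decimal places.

p̂_MAP = 0.5417

Prior: Beta(6, 11).
Data: 21 successes in 33 trials. The binomial likelihood contributes p^21(1−p)^12, so the posterior is Beta(6+21, 11+12) = Beta(27, 23).
For Beta(a, b) with a, b > 1 the mode is (a−1)/(a+b−2) = 26/48 ≈ 0.5417.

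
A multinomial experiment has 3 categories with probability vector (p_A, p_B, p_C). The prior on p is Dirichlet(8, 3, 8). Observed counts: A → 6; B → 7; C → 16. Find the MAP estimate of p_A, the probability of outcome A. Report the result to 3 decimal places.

MAP estimate of p_A = 0.289

The posterior is Dirichlet(αᵢ + nᵢ) = Dirichlet(14, 10, 24).
For a Dirichlet(a₁,…,a_K) with all aᵢ > 1, the mode has j-th component (aⱼ − 1)/(Σaᵢ − K).
Here Σaᵢ = 48 and K = 3, so p_A = (14 − 1)/(48 − 3) = 13/45 ≈ 0.289.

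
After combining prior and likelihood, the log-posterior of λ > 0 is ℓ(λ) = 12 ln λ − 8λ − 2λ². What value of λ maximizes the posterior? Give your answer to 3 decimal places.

ℓ'(λ) = 12/λ − 8 − 4λ. Setting this to zero and multiplying by λ: 4λ² + 8λ − 12 = 0.
λ = (−8 + √(8² + 4·4·12)) / (2·4) = (−8 + √256) / 8 = (−8 + 16)/8 = 1.
ℓ''(λ) = −12/λ² − 4 < 0, confirming a maximum.

λ̂_MAP = 1.000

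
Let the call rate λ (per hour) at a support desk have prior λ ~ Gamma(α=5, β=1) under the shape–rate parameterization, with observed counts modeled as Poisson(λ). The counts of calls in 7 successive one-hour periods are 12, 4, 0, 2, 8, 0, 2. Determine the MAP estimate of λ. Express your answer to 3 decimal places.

λ̂_MAP = 4.000

Σxᵢ = 12+4+0+2+8+0+2 = 28, with n = 7.
Posterior ∝ λ^4e^(−1λ) · λ^28e^(−7λ) = λ^32e^(−8λ), i.e. Gamma(shape=33, rate=8).
The mode of a Gamma(a, b) with a ≥ 1 (shape–rate) is (a−1)/b = 32/8 ≈ 4.000.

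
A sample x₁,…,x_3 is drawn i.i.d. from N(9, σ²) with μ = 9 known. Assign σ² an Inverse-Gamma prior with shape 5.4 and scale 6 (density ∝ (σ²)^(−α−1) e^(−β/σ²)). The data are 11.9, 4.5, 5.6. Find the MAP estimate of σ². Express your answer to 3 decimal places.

σ̂²_MAP = 3.305

Sum of squared deviations about the known mean: SS = (11.9−9)² + (4.5−9)² + (5.6−9)² = 40.22.
The Normal likelihood contributes (σ²)^(−n/2) exp(−SS/(2σ²)), so the posterior is Inverse-Gamma(α + n/2, β + SS/2) = Inverse-Gamma(6.9, 26.11).
The mode of Inverse-Gamma(a, b) is b/(a+1) = 26.11/7.9 ≈ 3.305.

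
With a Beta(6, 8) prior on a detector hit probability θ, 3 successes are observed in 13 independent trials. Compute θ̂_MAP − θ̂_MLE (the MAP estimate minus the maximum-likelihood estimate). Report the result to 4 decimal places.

MAP − MLE = 0.0892

Posterior is Beta(9, 18); MAP = (9−1)/(27−2) = 8/25 ≈ 0.32000.
MLE ignores the prior: θ̂_MLE = k/n = 3/13 ≈ 0.23077.
Difference = 8/25 − 3/13 = 29/325 ≈ 0.0892.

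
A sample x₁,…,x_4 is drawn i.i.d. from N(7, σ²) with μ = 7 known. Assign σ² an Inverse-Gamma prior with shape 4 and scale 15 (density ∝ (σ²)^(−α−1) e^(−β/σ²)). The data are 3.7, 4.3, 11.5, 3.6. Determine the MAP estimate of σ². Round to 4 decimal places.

σ̂²_MAP = 5.7136

Sum of squared deviations about the known mean: SS = (3.7−7)² + (4.3−7)² + (11.5−7)² + (3.6−7)² = 49.99.
The Normal likelihood contributes (σ²)^(−n/2) exp(−SS/(2σ²)), so the posterior is Inverse-Gamma(α + n/2, β + SS/2) = Inverse-Gamma(6, 39.995).
The mode of Inverse-Gamma(a, b) is b/(a+1) = 39.995/7 ≈ 5.7136.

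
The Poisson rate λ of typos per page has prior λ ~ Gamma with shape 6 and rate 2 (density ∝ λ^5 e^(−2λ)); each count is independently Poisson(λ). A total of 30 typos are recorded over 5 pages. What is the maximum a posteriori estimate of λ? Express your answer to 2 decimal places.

Σxᵢ = 30, n = 5.
Posterior ∝ λ^5e^(−2λ) · λ^30e^(−5λ) = λ^35e^(−7λ), i.e. Gamma(shape=36, rate=7).
The mode of a Gamma(a, b) with a ≥ 1 (shape–rate) is (a−1)/b = 35/7 ≈ 5.00.

λ̂_MAP = 5.00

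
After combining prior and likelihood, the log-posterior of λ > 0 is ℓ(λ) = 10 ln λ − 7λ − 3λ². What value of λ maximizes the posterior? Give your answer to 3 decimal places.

λ̂_MAP = 0.833

ℓ'(λ) = 10/λ − 7 − 6λ. Setting this to zero and multiplying by λ: 6λ² + 7λ − 10 = 0.
λ = (−7 + √(7² + 4·6·10)) / (2·6) = (−7 + √289) / 12 = (−7 + 17)/12 = 5/6.
ℓ''(λ) = −10/λ² − 6 < 0, confirming a maximum.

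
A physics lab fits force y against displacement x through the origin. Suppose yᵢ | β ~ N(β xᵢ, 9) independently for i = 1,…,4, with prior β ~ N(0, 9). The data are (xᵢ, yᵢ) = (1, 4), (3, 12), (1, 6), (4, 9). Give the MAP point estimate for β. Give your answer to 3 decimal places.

log p(β | y) = −Σ(yᵢ − βxᵢ)²/(2·9) − β²/(2·9) + const.
Setting the derivative to zero: Σxᵢ(yᵢ − βxᵢ)/9 − β/9 = 0, so β = Σxᵢyᵢ / (Σxᵢ² + σ²/τ²).
Σxᵢyᵢ = 1·4 + 3·12 + 1·6 + 4·9 = 82; Σxᵢ² = 27; σ²/τ² = 1.
β̂_MAP = 82 / (27 + 1) = 82/28 ≈ 2.929.

β̂_MAP = 2.929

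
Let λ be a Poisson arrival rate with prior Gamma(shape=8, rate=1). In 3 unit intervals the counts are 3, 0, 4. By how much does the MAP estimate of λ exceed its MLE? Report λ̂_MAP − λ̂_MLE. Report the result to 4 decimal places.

MAP − MLE = 1.1667

Σxᵢ = 7. Posterior is Gamma(15, 4); MAP = (15−1)/4 = 14/4 ≈ 3.50000.
MLE = x̄ = 7/3 ≈ 2.33333.
Difference = 14/4 − 7/3 = 7/6 ≈ 1.1667.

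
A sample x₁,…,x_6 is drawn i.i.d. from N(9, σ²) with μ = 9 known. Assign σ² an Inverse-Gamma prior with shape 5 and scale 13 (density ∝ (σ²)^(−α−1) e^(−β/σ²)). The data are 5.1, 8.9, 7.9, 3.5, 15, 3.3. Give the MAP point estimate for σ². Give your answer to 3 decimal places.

Sum of squared deviations about the known mean: SS = (5.1−9)² + (8.9−9)² + (7.9−9)² + (3.5−9)² + (15−9)² + (3.3−9)² = 115.17.
The Normal likelihood contributes (σ²)^(−n/2) exp(−SS/(2σ²)), so the posterior is Inverse-Gamma(α + n/2, β + SS/2) = Inverse-Gamma(8, 70.585).
The mode of Inverse-Gamma(a, b) is b/(a+1) = 70.585/9 ≈ 7.843.

σ̂²_MAP = 7.843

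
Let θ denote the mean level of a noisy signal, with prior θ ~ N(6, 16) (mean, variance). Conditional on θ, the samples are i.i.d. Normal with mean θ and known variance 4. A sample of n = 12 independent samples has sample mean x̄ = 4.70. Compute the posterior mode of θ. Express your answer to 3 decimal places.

n = 12, x̄ = 4.70.
For a Normal prior and Normal likelihood with known variance, the posterior is Normal; its mode equals its mean, the precision-weighted average.
Prior precision 1/σ₀² = 1/16 = 0.0625; data precision n/σ² = 12/4 = 3.
θ̂ = (0.0625·6 + 3·4.7) / (0.0625 + 3) = 14.475/3.0625 = 1158/245 ≈ 4.727.

θ̂_MAP = 4.727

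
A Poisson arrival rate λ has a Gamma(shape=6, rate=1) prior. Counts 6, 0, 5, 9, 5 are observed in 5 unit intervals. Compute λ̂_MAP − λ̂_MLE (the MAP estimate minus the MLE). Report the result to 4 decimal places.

Σxᵢ = 25. Posterior is Gamma(31, 6); MAP = (31−1)/6 = 30/6 ≈ 5.00000.
MLE = x̄ = 25/5 ≈ 5.00000.
Difference = 30/6 − 25/5 = 0 ≈ 0.0000.

MAP − MLE = 0.0000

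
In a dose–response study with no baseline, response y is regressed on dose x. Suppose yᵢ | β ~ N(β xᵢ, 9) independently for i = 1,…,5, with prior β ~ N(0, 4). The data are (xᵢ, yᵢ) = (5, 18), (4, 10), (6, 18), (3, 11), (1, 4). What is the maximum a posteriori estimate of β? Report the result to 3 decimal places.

β̂_MAP = 3.081

log p(β | y) = −Σ(yᵢ − βxᵢ)²/(2·9) − β²/(2·4) + const.
Setting the derivative to zero: Σxᵢ(yᵢ − βxᵢ)/9 − β/4 = 0, so β = Σxᵢyᵢ / (Σxᵢ² + σ²/τ²).
Σxᵢyᵢ = 5·18 + 4·10 + 6·18 + 3·11 + 1·4 = 275; Σxᵢ² = 87; σ²/τ² = 2.25.
β̂_MAP = 275 / (87 + 2.25) = 275/89.25 ≈ 3.081.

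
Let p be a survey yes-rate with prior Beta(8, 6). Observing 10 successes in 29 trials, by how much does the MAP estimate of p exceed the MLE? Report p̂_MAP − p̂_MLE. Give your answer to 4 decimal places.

MAP − MLE = 0.0698

Posterior is Beta(18, 25); MAP = (18−1)/(43−2) = 17/41 ≈ 0.41463.
MLE ignores the prior: p̂_MLE = k/n = 10/29 ≈ 0.34483.
Difference = 17/41 − 10/29 = 83/1189 ≈ 0.0698.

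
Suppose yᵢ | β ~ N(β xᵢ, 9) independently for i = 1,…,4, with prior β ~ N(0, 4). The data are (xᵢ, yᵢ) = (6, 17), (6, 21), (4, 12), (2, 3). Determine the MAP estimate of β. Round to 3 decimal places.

β̂_MAP = 2.992

log p(β | y) = −Σ(yᵢ − βxᵢ)²/(2·9) − β²/(2·4) + const.
Setting the derivative to zero: Σxᵢ(yᵢ − βxᵢ)/9 − β/4 = 0, so β = Σxᵢyᵢ / (Σxᵢ² + σ²/τ²).
Σxᵢyᵢ = 6·17 + 6·21 + 4·12 + 2·3 = 282; Σxᵢ² = 92; σ²/τ² = 2.25.
β̂_MAP = 282 / (92 + 2.25) = 282/94.25 ≈ 2.992.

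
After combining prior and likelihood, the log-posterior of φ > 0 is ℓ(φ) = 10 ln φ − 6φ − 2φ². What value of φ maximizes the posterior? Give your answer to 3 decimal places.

φ̂_MAP = 1.000

ℓ'(φ) = 10/φ − 6 − 4φ. Setting this to zero and multiplying by φ: 4φ² + 6φ − 10 = 0.
φ = (−6 + √(6² + 4·4·10)) / (2·4) = (−6 + √196) / 8 = (−6 + 14)/8 = 1.
ℓ''(φ) = −10/φ² − 4 < 0, confirming a maximum.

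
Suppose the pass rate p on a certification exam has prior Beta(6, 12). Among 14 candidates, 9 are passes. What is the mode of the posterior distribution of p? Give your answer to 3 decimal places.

Prior: Beta(6, 12).
Data: 9 successes in 14 trials. The binomial likelihood contributes p^9(1−p)^5, so the posterior is Beta(6+9, 12+5) = Beta(15, 17).
For Beta(a, b) with a, b > 1 the mode is (a−1)/(a+b−2) = 14/30 ≈ 0.467.

p̂_MAP = 0.467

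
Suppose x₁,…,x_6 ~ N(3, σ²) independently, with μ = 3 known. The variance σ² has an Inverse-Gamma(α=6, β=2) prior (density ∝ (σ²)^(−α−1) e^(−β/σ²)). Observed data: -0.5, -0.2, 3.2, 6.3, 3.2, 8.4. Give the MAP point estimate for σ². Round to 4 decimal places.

Sum of squared deviations about the known mean: SS = (-0.5−3)² + (-0.2−3)² + (3.2−3)² + (6.3−3)² + (3.2−3)² + (8.4−3)² = 62.62.
The Normal likelihood contributes (σ²)^(−n/2) exp(−SS/(2σ²)), so the posterior is Inverse-Gamma(α + n/2, β + SS/2) = Inverse-Gamma(9, 33.31).
The mode of Inverse-Gamma(a, b) is b/(a+1) = 33.31/10 ≈ 3.3310.

σ̂²_MAP = 3.3310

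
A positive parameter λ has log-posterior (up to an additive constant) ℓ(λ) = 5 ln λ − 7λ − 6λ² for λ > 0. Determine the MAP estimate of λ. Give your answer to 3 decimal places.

ℓ'(λ) = 5/λ − 7 − 12λ. Setting this to zero and multiplying by λ: 12λ² + 7λ − 5 = 0.
λ = (−7 + √(7² + 4·12·5)) / (2·12) = (−7 + √289) / 24 = (−7 + 17)/24 = 5/12.
ℓ''(λ) = −5/λ² − 12 < 0, confirming a maximum.

λ̂_MAP = 0.417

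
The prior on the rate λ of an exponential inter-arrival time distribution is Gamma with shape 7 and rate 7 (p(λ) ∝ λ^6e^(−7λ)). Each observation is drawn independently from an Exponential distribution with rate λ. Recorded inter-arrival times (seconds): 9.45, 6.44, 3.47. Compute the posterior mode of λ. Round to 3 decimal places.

λ̂_MAP = 0.341

The Exponential(rate=λ) likelihood is ∝ λ^n e^(−λΣtᵢ). Here n = 3 and Σtᵢ = 9.45 + 6.44 + 3.47 = 19.36.
Posterior ∝ λ^6e^(−7λ) · λ^3e^(−19.36λ) = λ^9e^(−26.36λ), i.e. Gamma(10, 26.36).
Mode = (a−1)/b = 9/26.36 ≈ 0.341.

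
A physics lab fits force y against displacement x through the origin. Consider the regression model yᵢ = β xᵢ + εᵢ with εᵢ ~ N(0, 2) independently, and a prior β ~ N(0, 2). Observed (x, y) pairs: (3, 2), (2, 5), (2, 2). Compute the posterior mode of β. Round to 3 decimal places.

β̂_MAP = 1.111

log p(β | y) = −Σ(yᵢ − βxᵢ)²/(2·2) − β²/(2·2) + const.
Setting the derivative to zero: Σxᵢ(yᵢ − βxᵢ)/2 − β/2 = 0, so β = Σxᵢyᵢ / (Σxᵢ² + σ²/τ²).
Σxᵢyᵢ = 3·2 + 2·5 + 2·2 = 20; Σxᵢ² = 17; σ²/τ² = 1.
β̂_MAP = 20 / (17 + 1) = 20/18 ≈ 1.111.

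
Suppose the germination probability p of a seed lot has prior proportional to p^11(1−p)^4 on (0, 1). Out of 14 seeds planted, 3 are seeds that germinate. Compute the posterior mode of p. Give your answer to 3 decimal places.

p̂_MAP = 0.483

The prior density ∝ p^11(1−p)^4 is the kernel of Beta(12, 5).
Data: 3 successes in 14 trials. The binomial likelihood contributes p^3(1−p)^11, so the posterior is Beta(12+3, 5+11) = Beta(15, 16).
For Beta(a, b) with a, b > 1 the mode is (a−1)/(a+b−2) = 14/29 ≈ 0.483.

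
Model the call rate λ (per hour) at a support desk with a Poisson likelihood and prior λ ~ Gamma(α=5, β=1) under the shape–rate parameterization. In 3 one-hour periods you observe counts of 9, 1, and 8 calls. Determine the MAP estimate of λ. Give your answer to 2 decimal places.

Σxᵢ = 9+1+8 = 18, with n = 3.
Posterior ∝ λ^4e^(−1λ) · λ^18e^(−3λ) = λ^22e^(−4λ), i.e. Gamma(shape=23, rate=4).
The mode of a Gamma(a, b) with a ≥ 1 (shape–rate) is (a−1)/b = 22/4 ≈ 5.50.

λ̂_MAP = 5.50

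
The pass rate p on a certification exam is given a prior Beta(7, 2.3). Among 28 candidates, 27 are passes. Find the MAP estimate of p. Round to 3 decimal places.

p̂_MAP = 0.935

Prior: Beta(7, 2.3).
Data: 27 successes in 28 trials. The binomial likelihood contributes p^27(1−p)^1, so the posterior is Beta(7+27, 2.3+1) = Beta(34, 3.3).
For Beta(a, b) with a, b > 1 the mode is (a−1)/(a+b−2) = 33/35.3 ≈ 0.935.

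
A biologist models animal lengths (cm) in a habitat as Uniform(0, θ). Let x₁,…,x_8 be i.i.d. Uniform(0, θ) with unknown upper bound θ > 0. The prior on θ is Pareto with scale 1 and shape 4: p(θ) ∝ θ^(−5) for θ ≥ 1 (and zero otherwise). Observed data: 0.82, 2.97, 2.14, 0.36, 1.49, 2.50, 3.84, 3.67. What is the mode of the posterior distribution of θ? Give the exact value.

θ̂_MAP = 3.84

The Uniform(0, θ) likelihood is θ^(−n) for θ ≥ max(xᵢ), zero otherwise. Here max(xᵢ) = 3.84.
Posterior ∝ θ^(−5) · θ^(−8) = θ^(−13) on θ ≥ max(1, 3.84) = 3.84.
This density is strictly decreasing in θ, so the posterior mode lies at the lower boundary of the support.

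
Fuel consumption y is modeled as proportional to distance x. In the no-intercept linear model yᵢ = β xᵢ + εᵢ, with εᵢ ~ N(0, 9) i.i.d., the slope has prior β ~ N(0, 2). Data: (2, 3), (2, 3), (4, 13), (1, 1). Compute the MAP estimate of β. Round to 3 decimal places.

log p(β | y) = −Σ(yᵢ − βxᵢ)²/(2·9) − β²/(2·2) + const.
Setting the derivative to zero: Σxᵢ(yᵢ − βxᵢ)/9 − β/2 = 0, so β = Σxᵢyᵢ / (Σxᵢ² + σ²/τ²).
Σxᵢyᵢ = 2·3 + 2·3 + 4·13 + 1·1 = 65; Σxᵢ² = 25; σ²/τ² = 4.5.
β̂_MAP = 65 / (25 + 4.5) = 65/29.5 ≈ 2.203.

β̂_MAP = 2.203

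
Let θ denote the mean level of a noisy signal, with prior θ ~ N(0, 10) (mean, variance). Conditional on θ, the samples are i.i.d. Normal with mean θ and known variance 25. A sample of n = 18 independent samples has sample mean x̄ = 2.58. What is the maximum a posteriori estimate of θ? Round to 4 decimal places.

n = 18, x̄ = 2.58.
For a Normal prior and Normal likelihood with known variance, the posterior is Normal; its mode equals its mean, the precision-weighted average.
Prior precision 1/σ₀² = 1/10 = 0.1; data precision n/σ² = 18/25 = 0.72.
θ̂ = (0.1·0 + 0.72·2.58) / (0.1 + 0.72) = 1.8576/0.82 = 2322/1025 ≈ 2.2654.

θ̂_MAP = 2.2654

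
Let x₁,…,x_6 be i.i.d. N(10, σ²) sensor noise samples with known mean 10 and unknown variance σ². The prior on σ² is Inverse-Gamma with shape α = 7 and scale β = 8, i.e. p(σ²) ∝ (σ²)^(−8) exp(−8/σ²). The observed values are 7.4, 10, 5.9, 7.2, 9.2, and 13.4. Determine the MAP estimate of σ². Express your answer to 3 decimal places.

σ̂²_MAP = 2.710

Sum of squared deviations about the known mean: SS = (7.4−10)² + (10−10)² + (5.9−10)² + (7.2−10)² + (9.2−10)² + (13.4−10)² = 43.61.
The Normal likelihood contributes (σ²)^(−n/2) exp(−SS/(2σ²)), so the posterior is Inverse-Gamma(α + n/2, β + SS/2) = Inverse-Gamma(10, 29.805).
The mode of Inverse-Gamma(a, b) is b/(a+1) = 29.805/11 ≈ 2.710.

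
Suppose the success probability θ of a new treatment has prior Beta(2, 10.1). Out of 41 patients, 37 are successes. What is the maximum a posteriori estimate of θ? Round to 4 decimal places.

Prior: Beta(2, 10.1).
Data: 37 successes in 41 trials. The binomial likelihood contributes θ^37(1−θ)^4, so the posterior is Beta(2+37, 10.1+4) = Beta(39, 14.1).
For Beta(a, b) with a, b > 1 the mode is (a−1)/(a+b−2) = 38/51.1 ≈ 0.7436.

θ̂_MAP = 0.7436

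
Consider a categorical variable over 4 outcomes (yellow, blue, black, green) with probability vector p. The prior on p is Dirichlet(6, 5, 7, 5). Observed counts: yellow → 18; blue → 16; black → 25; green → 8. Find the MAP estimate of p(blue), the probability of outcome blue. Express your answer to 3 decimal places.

MAP estimate of p(blue) = 0.233

The posterior is Dirichlet(αᵢ + nᵢ) = Dirichlet(24, 21, 32, 13).
For a Dirichlet(a₁,…,a_K) with all aᵢ > 1, the mode has j-th component (aⱼ − 1)/(Σaᵢ − K).
Here Σaᵢ = 90 and K = 4, so p(blue) = (21 − 1)/(90 − 4) = 20/86 ≈ 0.233.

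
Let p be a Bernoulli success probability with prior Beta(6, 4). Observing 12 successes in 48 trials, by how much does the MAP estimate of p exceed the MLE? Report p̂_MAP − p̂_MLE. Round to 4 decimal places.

Posterior is Beta(18, 40); MAP = (18−1)/(58−2) = 17/56 ≈ 0.30357.
MLE ignores the prior: p̂_MLE = k/n = 12/48 ≈ 0.25000.
Difference = 17/56 − 12/48 = 3/56 ≈ 0.0536.

MAP − MLE = 0.0536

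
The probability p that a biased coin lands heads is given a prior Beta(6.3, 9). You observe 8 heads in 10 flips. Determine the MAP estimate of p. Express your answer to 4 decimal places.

Prior: Beta(6.3, 9).
Data: 8 successes in 10 trials. The binomial likelihood contributes p^8(1−p)^2, so the posterior is Beta(6.3+8, 9+2) = Beta(14.3, 11).
For Beta(a, b) with a, b > 1 the mode is (a−1)/(a+b−2) = 13.3/23.3 ≈ 0.5708.

p̂_MAP = 0.5708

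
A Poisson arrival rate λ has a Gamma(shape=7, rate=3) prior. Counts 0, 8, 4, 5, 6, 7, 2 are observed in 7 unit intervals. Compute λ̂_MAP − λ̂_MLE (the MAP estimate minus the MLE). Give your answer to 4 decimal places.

MAP − MLE = -0.7714

Σxᵢ = 32. Posterior is Gamma(39, 10); MAP = (39−1)/10 = 38/10 ≈ 3.80000.
MLE = x̄ = 32/7 ≈ 4.57143.
Difference = 38/10 − 32/7 = -27/35 ≈ -0.7714.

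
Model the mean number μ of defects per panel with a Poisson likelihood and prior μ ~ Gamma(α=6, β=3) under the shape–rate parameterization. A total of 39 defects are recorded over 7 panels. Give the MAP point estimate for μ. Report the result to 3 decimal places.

Σxᵢ = 39, n = 7.
Posterior ∝ μ^5e^(−3μ) · μ^39e^(−7μ) = μ^44e^(−10μ), i.e. Gamma(shape=45, rate=10).
The mode of a Gamma(a, b) with a ≥ 1 (shape–rate) is (a−1)/b = 44/10 ≈ 4.400.

μ̂_MAP = 4.400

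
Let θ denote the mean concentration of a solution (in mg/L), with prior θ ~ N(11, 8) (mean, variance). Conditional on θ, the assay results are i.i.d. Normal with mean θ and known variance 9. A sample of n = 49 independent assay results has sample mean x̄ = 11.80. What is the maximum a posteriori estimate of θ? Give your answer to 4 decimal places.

θ̂_MAP = 11.7820

n = 49, x̄ = 11.80.
For a Normal prior and Normal likelihood with known variance, the posterior is Normal; its mode equals its mean, the precision-weighted average.
Prior precision 1/σ₀² = 1/8 = 0.125; data precision n/σ² = 49/9.
θ̂ = (0.125·11 + (49/9)·11.8) / (0.125 + 49/9) = (23623/360)/(401/72) = 23623/2005 ≈ 11.7820.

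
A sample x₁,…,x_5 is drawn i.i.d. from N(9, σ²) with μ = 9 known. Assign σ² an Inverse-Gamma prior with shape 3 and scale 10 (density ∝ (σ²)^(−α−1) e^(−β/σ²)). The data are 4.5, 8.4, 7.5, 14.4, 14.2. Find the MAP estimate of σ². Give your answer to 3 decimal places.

Sum of squared deviations about the known mean: SS = (4.5−9)² + (8.4−9)² + (7.5−9)² + (14.4−9)² + (14.2−9)² = 79.06.
The Normal likelihood contributes (σ²)^(−n/2) exp(−SS/(2σ²)), so the posterior is Inverse-Gamma(α + n/2, β + SS/2) = Inverse-Gamma(5.5, 49.53).
The mode of Inverse-Gamma(a, b) is b/(a+1) = 49.53/6.5 ≈ 7.620.

σ̂²_MAP = 7.620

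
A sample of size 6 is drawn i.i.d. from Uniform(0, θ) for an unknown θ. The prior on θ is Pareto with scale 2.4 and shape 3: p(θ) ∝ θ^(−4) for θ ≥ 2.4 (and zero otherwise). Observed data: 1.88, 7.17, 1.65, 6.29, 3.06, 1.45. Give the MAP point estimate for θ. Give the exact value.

The Uniform(0, θ) likelihood is θ^(−n) for θ ≥ max(xᵢ), zero otherwise. Here max(xᵢ) = 7.17.
Posterior ∝ θ^(−4) · θ^(−6) = θ^(−10) on θ ≥ max(2.4, 7.17) = 7.17.
This density is strictly decreasing in θ, so the posterior mode lies at the lower boundary of the support.

θ̂_MAP = 7.17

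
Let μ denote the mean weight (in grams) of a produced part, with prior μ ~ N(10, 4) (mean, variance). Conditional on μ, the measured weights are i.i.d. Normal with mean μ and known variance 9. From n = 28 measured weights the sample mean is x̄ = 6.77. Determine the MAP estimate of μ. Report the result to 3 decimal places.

μ̂_MAP = 7.010

n = 28, x̄ = 6.77.
For a Normal prior and Normal likelihood with known variance, the posterior is Normal; its mode equals its mean, the precision-weighted average.
Prior precision 1/σ₀² = 1/4 = 0.25; data precision n/σ² = 28/9.
μ̂ = (0.25·10 + (28/9)·6.77) / (0.25 + 28/9) = (10603/450)/(121/36) = 21206/3025 ≈ 7.010.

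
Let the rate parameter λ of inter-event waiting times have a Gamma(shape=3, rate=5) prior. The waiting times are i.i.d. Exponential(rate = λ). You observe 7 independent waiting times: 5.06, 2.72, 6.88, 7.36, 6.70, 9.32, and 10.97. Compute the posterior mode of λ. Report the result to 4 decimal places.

λ̂_MAP = 0.1666

The Exponential(rate=λ) likelihood is ∝ λ^n e^(−λΣtᵢ). Here n = 7 and Σtᵢ = 5.06 + 2.72 + 6.88 + 7.36 + 6.70 + 9.32 + 10.97 = 49.01.
Posterior ∝ λ^2e^(−5λ) · λ^7e^(−49.01λ) = λ^9e^(−54.01λ), i.e. Gamma(10, 54.01).
Mode = (a−1)/b = 9/54.01 ≈ 0.1666.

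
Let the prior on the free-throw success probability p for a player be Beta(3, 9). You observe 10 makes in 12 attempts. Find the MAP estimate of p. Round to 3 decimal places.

Prior: Beta(3, 9).
Data: 10 successes in 12 trials. The binomial likelihood contributes p^10(1−p)^2, so the posterior is Beta(3+10, 9+2) = Beta(13, 11).
For Beta(a, b) with a, b > 1 the mode is (a−1)/(a+b−2) = 12/22 ≈ 0.545.

p̂_MAP = 0.545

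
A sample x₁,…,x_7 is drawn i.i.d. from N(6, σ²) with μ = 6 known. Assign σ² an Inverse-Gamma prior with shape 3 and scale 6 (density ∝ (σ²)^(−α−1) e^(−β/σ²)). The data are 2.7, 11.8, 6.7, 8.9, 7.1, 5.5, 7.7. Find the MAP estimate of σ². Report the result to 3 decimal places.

Sum of squared deviations about the known mean: SS = (2.7−6)² + (11.8−6)² + (6.7−6)² + (8.9−6)² + (7.1−6)² + (5.5−6)² + (7.7−6)² = 57.78.
The Normal likelihood contributes (σ²)^(−n/2) exp(−SS/(2σ²)), so the posterior is Inverse-Gamma(α + n/2, β + SS/2) = Inverse-Gamma(6.5, 34.89).
The mode of Inverse-Gamma(a, b) is b/(a+1) = 34.89/7.5 ≈ 4.652.

σ̂²_MAP = 4.652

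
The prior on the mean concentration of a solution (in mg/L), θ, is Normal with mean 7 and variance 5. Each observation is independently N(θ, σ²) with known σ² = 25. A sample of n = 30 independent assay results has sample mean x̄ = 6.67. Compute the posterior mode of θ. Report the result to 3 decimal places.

n = 30, x̄ = 6.67.
For a Normal prior and Normal likelihood with known variance, the posterior is Normal; its mode equals its mean, the precision-weighted average.
Prior precision 1/σ₀² = 1/5 = 0.2; data precision n/σ² = 30/25 = 1.2.
θ̂ = (0.2·7 + 1.2·6.67) / (0.2 + 1.2) = 9.404/1.4 = 2351/350 ≈ 6.717.

θ̂_MAP = 6.717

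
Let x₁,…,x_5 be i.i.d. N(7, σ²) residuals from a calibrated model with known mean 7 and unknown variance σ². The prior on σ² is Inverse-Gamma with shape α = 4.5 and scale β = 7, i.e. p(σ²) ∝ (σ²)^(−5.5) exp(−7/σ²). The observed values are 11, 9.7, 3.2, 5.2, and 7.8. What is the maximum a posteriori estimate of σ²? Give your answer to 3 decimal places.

Sum of squared deviations about the known mean: SS = (11−7)² + (9.7−7)² + (3.2−7)² + (5.2−7)² + (7.8−7)² = 41.61.
The Normal likelihood contributes (σ²)^(−n/2) exp(−SS/(2σ²)), so the posterior is Inverse-Gamma(α + n/2, β + SS/2) = Inverse-Gamma(7, 27.805).
The mode of Inverse-Gamma(a, b) is b/(a+1) = 27.805/8 ≈ 3.476.

σ̂²_MAP = 3.476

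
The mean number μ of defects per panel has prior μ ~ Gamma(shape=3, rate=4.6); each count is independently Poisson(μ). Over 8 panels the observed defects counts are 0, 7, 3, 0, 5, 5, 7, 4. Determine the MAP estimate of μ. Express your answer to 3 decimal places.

μ̂_MAP = 2.619

Σxᵢ = 0+7+3+0+5+5+7+4 = 31, with n = 8.
Posterior ∝ μ^2e^(−4.6μ) · μ^31e^(−8μ) = μ^33e^(−12.6μ), i.e. Gamma(shape=34, rate=12.6).
The mode of a Gamma(a, b) with a ≥ 1 (shape–rate) is (a−1)/b = 33/12.6 ≈ 2.619.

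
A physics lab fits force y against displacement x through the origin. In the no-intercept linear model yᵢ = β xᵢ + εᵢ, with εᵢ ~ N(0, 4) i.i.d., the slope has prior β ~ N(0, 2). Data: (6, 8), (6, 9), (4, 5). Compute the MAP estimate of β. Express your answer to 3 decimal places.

β̂_MAP = 1.356

log p(β | y) = −Σ(yᵢ − βxᵢ)²/(2·4) − β²/(2·2) + const.
Setting the derivative to zero: Σxᵢ(yᵢ − βxᵢ)/4 − β/2 = 0, so β = Σxᵢyᵢ / (Σxᵢ² + σ²/τ²).
Σxᵢyᵢ = 6·8 + 6·9 + 4·5 = 122; Σxᵢ² = 88; σ²/τ² = 2.
β̂_MAP = 122 / (88 + 2) = 122/90 ≈ 1.356.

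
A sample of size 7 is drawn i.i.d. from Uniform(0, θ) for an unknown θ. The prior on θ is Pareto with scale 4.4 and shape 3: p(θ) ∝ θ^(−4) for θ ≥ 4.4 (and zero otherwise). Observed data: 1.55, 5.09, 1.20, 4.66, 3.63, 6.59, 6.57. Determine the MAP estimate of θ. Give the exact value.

θ̂_MAP = 6.59

The Uniform(0, θ) likelihood is θ^(−n) for θ ≥ max(xᵢ), zero otherwise. Here max(xᵢ) = 6.59.
Posterior ∝ θ^(−4) · θ^(−7) = θ^(−11) on θ ≥ max(4.4, 6.59) = 6.59.
This density is strictly decreasing in θ, so the posterior mode lies at the lower boundary of the support.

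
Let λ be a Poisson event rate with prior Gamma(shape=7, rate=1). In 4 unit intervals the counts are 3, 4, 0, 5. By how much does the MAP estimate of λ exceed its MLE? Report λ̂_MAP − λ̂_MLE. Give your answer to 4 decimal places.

Σxᵢ = 12. Posterior is Gamma(19, 5); MAP = (19−1)/5 = 18/5 ≈ 3.60000.
MLE = x̄ = 12/4 ≈ 3.00000.
Difference = 18/5 − 12/4 = 3/5 ≈ 0.6000.

MAP − MLE = 0.6000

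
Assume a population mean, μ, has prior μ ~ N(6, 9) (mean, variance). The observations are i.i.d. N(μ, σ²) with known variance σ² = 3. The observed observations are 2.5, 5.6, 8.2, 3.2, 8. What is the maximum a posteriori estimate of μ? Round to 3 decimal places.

n = 5; x̄ = (2.5 + 5.6 + 8.2 + 3.2 + 8)/5 = 27.5/5 = 5.5.
For a Normal prior and Normal likelihood with known variance, the posterior is Normal; its mode equals its mean, the precision-weighted average.
Prior precision 1/σ₀² = 1/9; data precision n/σ² = 5/3.
μ̂ = ((1/9)·6 + (5/3)·5.5) / (1/9 + 5/3) = (59/6)/(16/9) = 5.53125 ≈ 5.531.

μ̂_MAP = 5.531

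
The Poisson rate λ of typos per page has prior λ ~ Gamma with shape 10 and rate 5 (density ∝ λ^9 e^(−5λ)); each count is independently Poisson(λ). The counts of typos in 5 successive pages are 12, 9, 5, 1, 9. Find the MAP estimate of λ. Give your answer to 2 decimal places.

λ̂_MAP = 4.50

Σxᵢ = 12+9+5+1+9 = 36, with n = 5.
Posterior ∝ λ^9e^(−5λ) · λ^36e^(−5λ) = λ^45e^(−10λ), i.e. Gamma(shape=46, rate=10).
The mode of a Gamma(a, b) with a ≥ 1 (shape–rate) is (a−1)/b = 45/10 ≈ 4.50.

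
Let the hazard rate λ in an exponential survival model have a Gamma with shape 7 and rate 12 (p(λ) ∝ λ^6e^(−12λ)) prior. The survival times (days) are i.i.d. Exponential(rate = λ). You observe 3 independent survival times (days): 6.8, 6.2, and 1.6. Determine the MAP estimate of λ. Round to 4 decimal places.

The Exponential(rate=λ) likelihood is ∝ λ^n e^(−λΣtᵢ). Here n = 3 and Σtᵢ = 6.8 + 6.2 + 1.6 = 14.6.
Posterior ∝ λ^6e^(−12λ) · λ^3e^(−14.6λ) = λ^9e^(−26.6λ), i.e. Gamma(10, 26.6).
Mode = (a−1)/b = 9/26.6 ≈ 0.3383.

λ̂_MAP = 0.3383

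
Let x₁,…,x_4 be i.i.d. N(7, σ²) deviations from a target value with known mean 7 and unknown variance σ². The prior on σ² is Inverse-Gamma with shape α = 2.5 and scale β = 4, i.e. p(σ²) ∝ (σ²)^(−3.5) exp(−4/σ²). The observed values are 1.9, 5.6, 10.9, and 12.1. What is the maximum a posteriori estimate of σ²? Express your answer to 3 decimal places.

Sum of squared deviations about the known mean: SS = (1.9−7)² + (5.6−7)² + (10.9−7)² + (12.1−7)² = 69.19.
The Normal likelihood contributes (σ²)^(−n/2) exp(−SS/(2σ²)), so the posterior is Inverse-Gamma(α + n/2, β + SS/2) = Inverse-Gamma(4.5, 38.595).
The mode of Inverse-Gamma(a, b) is b/(a+1) = 38.595/5.5 ≈ 7.017.

σ̂²_MAP = 7.017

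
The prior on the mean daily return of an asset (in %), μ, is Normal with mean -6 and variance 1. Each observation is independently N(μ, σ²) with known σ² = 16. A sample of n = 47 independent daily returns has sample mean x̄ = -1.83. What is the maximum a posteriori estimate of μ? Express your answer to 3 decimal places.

μ̂_MAP = -2.889

n = 47, x̄ = -1.83.
For a Normal prior and Normal likelihood with known variance, the posterior is Normal; its mode equals its mean, the precision-weighted average.
Prior precision 1/σ₀² = 1/1 = 1; data precision n/σ² = 47/16 = 2.9375.
μ̂ = (1·(-6) + 2.9375·(-1.83)) / (1 + 2.9375) = (-11.375625)/3.9375 = -6067/2100 ≈ -2.889.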